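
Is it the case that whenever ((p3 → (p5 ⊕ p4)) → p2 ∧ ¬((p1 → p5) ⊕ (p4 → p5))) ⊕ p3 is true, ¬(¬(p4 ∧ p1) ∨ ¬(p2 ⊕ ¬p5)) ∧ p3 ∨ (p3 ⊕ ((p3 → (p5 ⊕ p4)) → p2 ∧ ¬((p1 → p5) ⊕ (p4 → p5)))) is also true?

  p1  |   p2  |   p3  |   p4  |   p5  |   φ   |   ψ  
----- | ----- | ----- | ----- | ----- | ----- | -----
 True |  True |  True |  True |  True | False |  True
 True |  True |  True |  True | False | False | False
 True |  True |  True | False |  True | False | False
 True |  True |  True | False | False | False | False
 True |  True | False |  True |  True |  True |  True
 True |  True | False |  True | False |  True |  True
 True |  True | False | False |  True |  True |  True
 True |  True | False | False | False | False | False
 True | False |  True |  True |  True | False | False
 True | False |  True |  True | False |  True |  True
 True | False |  True | False |  True |  True |  True
 True | False |  True | False | False | False | False
 True | False | False |  True |  True | False | False
 True | False | False |  True | False | False | False
 True | False | False | False |  True | False | False
 True | False | False | False | False | False | False
False |  True |  True |  True |  True | False | False
False |  True |  True |  True | False |  True |  True
False |  True |  True | False |  True | False | False
False |  True |  True | False | False | False | False
False |  True | False |  True |  True |  True |  True
False |  True | False |  True | False | False | False
False |  True | False | False |  True |  True |  True
False |  True | False | False | False |  True |  True
False | False |  True |  True |  True | False | False
False | False |  True |  True | False |  True |  True
False | False |  True | False |  True |  True |  True
False | False |  True | False | False | False | False
False | False | False |  True |  True | False | False
False | False | False |  True | False | False | False
False | False | False | False |  True | False | False
False | False | False | False | False | False | False
In every row where φ is true, ψ is also true, so φ ⊨ ψ.

yes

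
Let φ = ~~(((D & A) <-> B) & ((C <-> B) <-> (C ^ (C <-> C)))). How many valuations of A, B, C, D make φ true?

A | B | C | D | (D & A) | ((D & A) <-> B) | (C <-> B) | (C <-> C) | (C ^ (C <-> C)) | φ
- | - | - | - | ------- | --------------- | --------- | --------- | --------------- | -
F | F | F | F |    F    |        T        |     T     |     T     |        T        | T
F | F | F | T |    F    |        T        |     T     |     T     |        T        | T
F | F | T | F |    F    |        T        |     F     |     T     |        F        | T
F | F | T | T |    F    |        T        |     F     |     T     |        F        | T
F | T | F | F |    F    |        F        |     F     |     T     |        T        | F
F | T | F | T |    F    |        F        |     F     |     T     |        T        | F
F | T | T | F |    F    |        F        |     T     |     T     |        F        | F
F | T | T | T |    F    |        F        |     T     |     T     |        F        | F
T | F | F | F |    F    |        T        |     T     |     T     |        T        | T
T | F | F | T |    T    |        F        |     T     |     T     |        T        | F
T | F | T | F |    F    |        T        |     F     |     T     |        F        | T
T | F | T | T |    T    |        F        |     F     |     T     |        F        | F
T | T | F | F |    F    |        F        |     F     |     T     |        T        | F
T | T | F | T |    T    |        T        |     F     |     T     |        T        | F
T | T | T | F |    F    |        F        |     T     |     T     |        F        | F
T | T | T | T |    T    |        T        |     T     |     T     |        F        | F
The formula is true on 6 of the 16 rows.

6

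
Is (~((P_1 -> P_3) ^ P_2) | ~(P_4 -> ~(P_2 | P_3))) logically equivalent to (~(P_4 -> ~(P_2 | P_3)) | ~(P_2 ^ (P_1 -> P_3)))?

P_1 | P_2 | P_3 | P_4 || φ | ψ
 1  |  1  |  1  |  1  || 1 | 1
 1  |  1  |  1  |  0  || 1 | 1
 1  |  1  |  0  |  1  || 1 | 1
 1  |  1  |  0  |  0  || 0 | 0
 1  |  0  |  1  |  1  || 1 | 1
 1  |  0  |  1  |  0  || 0 | 0
 1  |  0  |  0  |  1  || 1 | 1
 1  |  0  |  0  |  0  || 1 | 1
 0  |  1  |  1  |  1  || 1 | 1
 0  |  1  |  1  |  0  || 1 | 1
 0  |  1  |  0  |  1  || 1 | 1
 0  |  1  |  0  |  0  || 1 | 1
 0  |  0  |  1  |  1  || 1 | 1
 0  |  0  |  1  |  0  || 0 | 0
 0  |  0  |  0  |  1  || 0 | 0
 0  |  0  |  0  |  0  || 0 | 0
The columns for φ and ψ agree on every row, so they are logically equivalent.

equivalent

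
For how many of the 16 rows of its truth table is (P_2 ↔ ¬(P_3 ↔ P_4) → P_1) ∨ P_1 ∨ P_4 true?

P_1 | P_2 | P_3 | P_4 || (P_3 ↔ P_4) | ¬(P_3 ↔ P_4) | (¬(P_3 ↔ P_4) → P_1) | (P_2 ↔ (¬(P_3 ↔ P_4) → P_1)) | (P_1 ∨ P_4) | φ
 F  |  F  |  F  |  F  ||      T      |      F       |          T           |              F               |      F      | F
 F  |  F  |  F  |  T  ||      F      |      T       |          F           |              T               |      T      | T
 F  |  F  |  T  |  F  ||      F      |      T       |          F           |              T               |      F      | T
 F  |  F  |  T  |  T  ||      T      |      F       |          T           |              F               |      T      | T
 F  |  T  |  F  |  F  ||      T      |      F       |          T           |              T               |      F      | T
 F  |  T  |  F  |  T  ||      F      |      T       |          F           |              F               |      T      | T
 F  |  T  |  T  |  F  ||      F      |      T       |          F           |              F               |      F      | F
 F  |  T  |  T  |  T  ||      T      |      F       |          T           |              T               |      T      | T
 T  |  F  |  F  |  F  ||      T      |      F       |          T           |              F               |      T      | T
 T  |  F  |  F  |  T  ||      F      |      T       |          T           |              F               |      T      | T
 T  |  F  |  T  |  F  ||      F      |      T       |          T           |              F               |      T      | T
 T  |  F  |  T  |  T  ||      T      |      F       |          T           |              F               |      T      | T
 T  |  T  |  F  |  F  ||      T      |      F       |          T           |              T               |      T      | T
 T  |  T  |  F  |  T  ||      F      |      T       |          T           |              T               |      T      | T
 T  |  T  |  T  |  F  ||      F      |      T       |          T           |              T               |      T      | T
 T  |  T  |  T  |  T  ||      T      |      F       |          T           |              T               |      T      | T
The formula is true on 14 of the 16 rows.

14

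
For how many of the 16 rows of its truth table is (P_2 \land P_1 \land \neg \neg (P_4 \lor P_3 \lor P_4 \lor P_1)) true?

4

P_1  P_2  P_3  P_4  |  φ
 T    T    T    T   |  T
 T    T    T    F   |  T
 T    T    F    T   |  T
 T    T    F    F   |  T
 T    F    T    T   |  F
 T    F    T    F   |  F
 T    F    F    T   |  F
 T    F    F    F   |  F
 F    T    T    T   |  F
 F    T    T    F   |  F
 F    T    F    T   |  F
 F    T    F    F   |  F
 F    F    T    T   |  F
 F    F    T    F   |  F
 F    F    F    T   |  F
 F    F    F    F   |  F
The formula is true on 4 of the 16 rows.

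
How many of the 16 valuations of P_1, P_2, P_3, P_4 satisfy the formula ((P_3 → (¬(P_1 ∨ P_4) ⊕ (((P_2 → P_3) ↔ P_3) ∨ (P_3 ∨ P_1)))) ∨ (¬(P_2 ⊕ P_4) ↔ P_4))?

15

 P_1    P_2    P_3    P_4   |    φ  
False  False  False  False  |   True
False  False  False   True  |   True
False  False   True  False  |  False
False  False   True   True  |   True
False   True  False  False  |   True
False   True  False   True  |   True
False   True   True  False  |   True
False   True   True   True  |   True
 True  False  False  False  |   True
 True  False  False   True  |   True
 True  False   True  False  |   True
 True  False   True   True  |   True
 True   True  False  False  |   True
 True   True  False   True  |   True
 True   True   True  False  |   True
 True   True   True   True  |   True
The formula is true on 15 of the 16 rows.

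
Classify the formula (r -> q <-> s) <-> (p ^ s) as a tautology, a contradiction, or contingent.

contingent

p | q | r | s || (r -> q) | ((r -> q) <-> s) | (p ^ s) | (((r -> q) <-> s) <-> (p ^ s))
T | T | T | T ||    T     |        T         |    F    |               F               
T | T | T | F ||    T     |        F         |    T    |               F               
T | T | F | T ||    T     |        T         |    F    |               F               
T | T | F | F ||    T     |        F         |    T    |               F               
T | F | T | T ||    F     |        F         |    F    |               T               
T | F | T | F ||    F     |        T         |    T    |               T               
T | F | F | T ||    T     |        T         |    F    |               F               
T | F | F | F ||    T     |        F         |    T    |               F               
F | T | T | T ||    T     |        T         |    T    |               T               
F | T | T | F ||    T     |        F         |    F    |               T               
F | T | F | T ||    T     |        T         |    T    |               T               
F | T | F | F ||    T     |        F         |    F    |               T               
F | F | T | T ||    F     |        F         |    T    |               F               
F | F | T | F ||    F     |        T         |    F    |               F               
F | F | F | T ||    T     |        T         |    T    |               T               
F | F | F | F ||    T     |        F         |    F    |               T               
8 of 16 rows are T, so the formula is contingent.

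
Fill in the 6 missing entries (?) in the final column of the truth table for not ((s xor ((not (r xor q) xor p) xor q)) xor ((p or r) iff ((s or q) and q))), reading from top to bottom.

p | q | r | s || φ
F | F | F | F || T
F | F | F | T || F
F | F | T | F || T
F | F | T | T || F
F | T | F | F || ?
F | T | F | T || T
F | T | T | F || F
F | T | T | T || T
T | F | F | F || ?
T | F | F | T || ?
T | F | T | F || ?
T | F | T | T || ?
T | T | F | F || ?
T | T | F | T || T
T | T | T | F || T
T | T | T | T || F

F, T, F, F, T, F

Row p=F, q=T, r=F, s=F: (s xor ((not (r xor q) xor p) xor q)) = T, ((p or r) iff ((s or q) and q)) = F, ((s xor ((not (r xor q) xor p) xor q)) xor ((p or r) iff ((s or q) and q))) = T, so the formula = F.
Row p=T, q=F, r=F, s=F: (s xor ((not (r xor q) xor p) xor q)) = F, ((p or r) iff ((s or q) and q)) = F, ((s xor ((not (r xor q) xor p) xor q)) xor ((p or r) iff ((s or q) and q))) = F, so the formula = T.
Row p=T, q=F, r=F, s=T: (s xor ((not (r xor q) xor p) xor q)) = T, ((p or r) iff ((s or q) and q)) = F, ((s xor ((not (r xor q) xor p) xor q)) xor ((p or r) iff ((s or q) and q))) = T, so the formula = F.
Row p=T, q=F, r=T, s=F: (s xor ((not (r xor q) xor p) xor q)) = T, ((p or r) iff ((s or q) and q)) = F, ((s xor ((not (r xor q) xor p) xor q)) xor ((p or r) iff ((s or q) and q))) = T, so the formula = F.
Row p=T, q=F, r=T, s=T: (s xor ((not (r xor q) xor p) xor q)) = F, ((p or r) iff ((s or q) and q)) = F, ((s xor ((not (r xor q) xor p) xor q)) xor ((p or r) iff ((s or q) and q))) = F, so the formula = T.
Row p=T, q=T, r=F, s=F: (s xor ((not (r xor q) xor p) xor q)) = F, ((p or r) iff ((s or q) and q)) = T, ((s xor ((not (r xor q) xor p) xor q)) xor ((p or r) iff ((s or q) and q))) = T, so the formula = F.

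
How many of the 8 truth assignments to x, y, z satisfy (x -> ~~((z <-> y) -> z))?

7

x  y  z  |  (z <-> y)  ((z <-> y) -> z)  ~((z <-> y) -> z)  ~~((z <-> y) -> z)  (x -> ~~((z <-> y) -> z))
F  F  F  |      T             F                  T                  F                       T            
F  F  T  |      F             T                  F                  T                       T            
F  T  F  |      F             T                  F                  T                       T            
F  T  T  |      T             T                  F                  T                       T            
T  F  F  |      T             F                  T                  F                       F            
T  F  T  |      F             T                  F                  T                       T            
T  T  F  |      F             T                  F                  T                       T            
T  T  T  |      T             T                  F                  T                       T            
The formula is true on 7 of the 8 rows.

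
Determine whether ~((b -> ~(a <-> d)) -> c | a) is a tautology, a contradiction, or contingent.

a  b  c  d     ~((b -> ~(a <-> d)) -> (c | a))
1  1  1  1                    0               
1  1  1  0                    0               
1  1  0  1                    0               
1  1  0  0                    0               
1  0  1  1                    0               
1  0  1  0                    0               
1  0  0  1                    0               
1  0  0  0                    0               
0  1  1  1                    0               
0  1  1  0                    0               
0  1  0  1                    1               
0  1  0  0                    0               
0  0  1  1                    0               
0  0  1  0                    0               
0  0  0  1                    1               
0  0  0  0                    1               
3 of 16 rows are 1, so the formula is contingent.

contingent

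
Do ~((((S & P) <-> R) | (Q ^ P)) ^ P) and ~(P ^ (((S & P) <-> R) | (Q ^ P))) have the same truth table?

  P   |   Q   |   R   |   S   ||   φ   |   ψ  
 True |  True |  True |  True ||  True |  True
 True |  True |  True | False || False | False
 True |  True | False |  True || False | False
 True |  True | False | False ||  True |  True
 True | False |  True |  True ||  True |  True
 True | False |  True | False ||  True |  True
 True | False | False |  True ||  True |  True
 True | False | False | False ||  True |  True
False |  True |  True |  True || False | False
False |  True |  True | False || False | False
False |  True | False |  True || False | False
False |  True | False | False || False | False
False | False |  True |  True ||  True |  True
False | False |  True | False ||  True |  True
False | False | False |  True || False | False
False | False | False | False || False | False
The columns for φ and ψ agree on every row, so they are logically equivalent.

equivalent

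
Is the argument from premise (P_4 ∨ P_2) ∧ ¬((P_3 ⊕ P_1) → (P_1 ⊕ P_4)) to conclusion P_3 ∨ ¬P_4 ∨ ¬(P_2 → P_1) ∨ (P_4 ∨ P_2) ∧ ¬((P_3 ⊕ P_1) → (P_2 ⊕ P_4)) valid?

no

P_1  P_2  P_3  P_4  |  φ  ψ
 0    0    0    0   |  0  1
 0    0    0    1   |  0  0
 0    0    1    0   |  0  1
 0    0    1    1   |  0  1
 0    1    0    0   |  0  1
 0    1    0    1   |  0  1
 0    1    1    0   |  1  1
 0    1    1    1   |  0  1
 1    0    0    0   |  0  1
 1    0    0    1   |  1  0
 1    0    1    0   |  0  1
 1    0    1    1   |  0  1
 1    1    0    0   |  0  1
 1    1    0    1   |  1  1
 1    1    1    0   |  0  1
 1    1    1    1   |  0  1
At P_1=1, P_2=0, P_3=0, P_4=1 we have φ true but ψ false, so φ does not entail ψ.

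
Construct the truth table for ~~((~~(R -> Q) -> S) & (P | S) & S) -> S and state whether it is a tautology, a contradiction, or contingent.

tautology

P | Q | R | S | φ
- | - | - | - | -
0 | 0 | 0 | 0 | 1
0 | 0 | 0 | 1 | 1
0 | 0 | 1 | 0 | 1
0 | 0 | 1 | 1 | 1
0 | 1 | 0 | 0 | 1
0 | 1 | 0 | 1 | 1
0 | 1 | 1 | 0 | 1
0 | 1 | 1 | 1 | 1
1 | 0 | 0 | 0 | 1
1 | 0 | 0 | 1 | 1
1 | 0 | 1 | 0 | 1
1 | 0 | 1 | 1 | 1
1 | 1 | 0 | 0 | 1
1 | 1 | 0 | 1 | 1
1 | 1 | 1 | 0 | 1
1 | 1 | 1 | 1 | 1
Every row is 1, so the formula is a tautology.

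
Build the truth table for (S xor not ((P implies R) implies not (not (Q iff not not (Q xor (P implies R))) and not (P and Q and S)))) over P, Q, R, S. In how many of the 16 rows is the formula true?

9

  P   |   Q   |   R   |   S   || (P implies R) | (Q xor (P implies R)) | not (Q xor (P implies R)) | (P and Q and S) | not (P and Q and S) |   φ  
 True |  True |  True |  True ||      True     |         False         |            True           |       True      |        False        |  True
 True |  True |  True | False ||      True     |         False         |            True           |      False      |         True        |  True
 True |  True | False |  True ||     False     |          True         |           False           |       True      |        False        |  True
 True |  True | False | False ||     False     |          True         |           False           |      False      |         True        | False
 True | False |  True |  True ||      True     |          True         |           False           |      False      |         True        | False
 True | False |  True | False ||      True     |          True         |           False           |      False      |         True        |  True
 True | False | False |  True ||     False     |         False         |            True           |      False      |         True        |  True
 True | False | False | False ||     False     |         False         |            True           |      False      |         True        | False
False |  True |  True |  True ||      True     |         False         |            True           |      False      |         True        | False
False |  True |  True | False ||      True     |         False         |            True           |      False      |         True        |  True
False |  True | False |  True ||      True     |         False         |            True           |      False      |         True        | False
False |  True | False | False ||      True     |         False         |            True           |      False      |         True        |  True
False | False |  True |  True ||      True     |          True         |           False           |      False      |         True        | False
False | False |  True | False ||      True     |          True         |           False           |      False      |         True        |  True
False | False | False |  True ||      True     |          True         |           False           |      False      |         True        | False
False | False | False | False ||      True     |          True         |           False           |      False      |         True        |  True
The formula is true on 9 of the 16 rows.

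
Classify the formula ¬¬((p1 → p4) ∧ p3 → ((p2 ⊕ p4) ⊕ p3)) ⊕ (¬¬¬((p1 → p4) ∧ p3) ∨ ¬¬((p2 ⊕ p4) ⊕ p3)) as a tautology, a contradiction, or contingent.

p1 | p2 | p3 | p4 | (p1 → p4) | ((p1 → p4) ∧ p3) | (p2 ⊕ p4) | ((p2 ⊕ p4) ⊕ p3) | ¬((p1 → p4) ∧ p3) | ¬¬((p1 → p4) ∧ p3) | ¬¬¬((p1 → p4) ∧ p3) | ¬((p2 ⊕ p4) ⊕ p3) | ¬¬((p2 ⊕ p4) ⊕ p3) | φ
-- | -- | -- | -- | --------- | ---------------- | --------- | ---------------- | ----------------- | ------------------ | ------------------- | ----------------- | ------------------ | -
F  | F  | F  | F  |     T     |        F         |     F     |        F         |         T         |         F          |          T          |         T         |         F          | F
F  | F  | F  | T  |     T     |        F         |     T     |        T         |         T         |         F          |          T          |         F         |         T          | F
F  | F  | T  | F  |     T     |        T         |     F     |        T         |         F         |         T          |          F          |         F         |         T          | F
F  | F  | T  | T  |     T     |        T         |     T     |        F         |         F         |         T          |          F          |         T         |         F          | F
F  | T  | F  | F  |     T     |        F         |     T     |        T         |         T         |         F          |          T          |         F         |         T          | F
F  | T  | F  | T  |     T     |        F         |     F     |        F         |         T         |         F          |          T          |         T         |         F          | F
F  | T  | T  | F  |     T     |        T         |     T     |        F         |         F         |         T          |          F          |         T         |         F          | F
F  | T  | T  | T  |     T     |        T         |     F     |        T         |         F         |         T          |          F          |         F         |         T          | F
T  | F  | F  | F  |     F     |        F         |     F     |        F         |         T         |         F          |          T          |         T         |         F          | F
T  | F  | F  | T  |     T     |        F         |     T     |        T         |         T         |         F          |          T          |         F         |         T          | F
T  | F  | T  | F  |     F     |        F         |     F     |        T         |         T         |         F          |          T          |         F         |         T          | F
T  | F  | T  | T  |     T     |        T         |     T     |        F         |         F         |         T          |          F          |         T         |         F          | F
T  | T  | F  | F  |     F     |        F         |     T     |        T         |         T         |         F          |          T          |         F         |         T          | F
T  | T  | F  | T  |     T     |        F         |     F     |        F         |         T         |         F          |          T          |         T         |         F          | F
T  | T  | T  | F  |     F     |        F         |     T     |        F         |         T         |         F          |          T          |         T         |         F          | F
T  | T  | T  | T  |     T     |        T         |     F     |        T         |         F         |         T          |          F          |         F         |         T          | F
Every row is F, so the formula is a contradiction.

contradiction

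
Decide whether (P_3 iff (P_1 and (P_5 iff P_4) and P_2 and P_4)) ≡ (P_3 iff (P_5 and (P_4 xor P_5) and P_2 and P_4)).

P_1  P_2  P_3  P_4  P_5  |  φ  ψ
 T    T    T    T    T   |  T  F
 T    T    T    T    F   |  F  F
 T    T    T    F    T   |  F  F
 T    T    T    F    F   |  F  F
 T    T    F    T    T   |  F  T
 T    T    F    T    F   |  T  T
 T    T    F    F    T   |  T  T
 T    T    F    F    F   |  T  T
 T    F    T    T    T   |  F  F
 T    F    T    T    F   |  F  F
 T    F    T    F    T   |  F  F
 T    F    T    F    F   |  F  F
 T    F    F    T    T   |  T  T
 T    F    F    T    F   |  T  T
 T    F    F    F    T   |  T  T
 T    F    F    F    F   |  T  T
 F    T    T    T    T   |  F  F
 F    T    T    T    F   |  F  F
 F    T    T    F    T   |  F  F
 F    T    T    F    F   |  F  F
 F    T    F    T    T   |  T  T
 F    T    F    T    F   |  T  T
 F    T    F    F    T   |  T  T
 F    T    F    F    F   |  T  T
 F    F    T    T    T   |  F  F
 F    F    T    T    F   |  F  F
 F    F    T    F    T   |  F  F
 F    F    T    F    F   |  F  F
 F    F    F    T    T   |  T  T
 F    F    F    T    F   |  T  T
 F    F    F    F    T   |  T  T
 F    F    F    F    F   |  T  T
The columns differ at P_1=T, P_2=T, P_3=T, P_4=T, P_5=T (φ=T, ψ=F), so they are not equivalent.

not equivalent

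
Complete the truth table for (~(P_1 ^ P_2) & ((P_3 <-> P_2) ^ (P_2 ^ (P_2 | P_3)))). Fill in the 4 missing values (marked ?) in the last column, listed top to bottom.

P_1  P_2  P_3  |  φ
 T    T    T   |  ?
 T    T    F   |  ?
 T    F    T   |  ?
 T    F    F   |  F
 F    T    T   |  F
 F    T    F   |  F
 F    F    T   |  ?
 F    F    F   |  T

Row P_1=T, P_2=T, P_3=T: ~(P_1 ^ P_2) = T, ((P_3 <-> P_2) ^ (P_2 ^ (P_2 | P_3))) = T, so the formula = T.
Row P_1=T, P_2=T, P_3=F: ~(P_1 ^ P_2) = T, ((P_3 <-> P_2) ^ (P_2 ^ (P_2 | P_3))) = F, so the formula = F.
Row P_1=T, P_2=F, P_3=T: ~(P_1 ^ P_2) = F, ((P_3 <-> P_2) ^ (P_2 ^ (P_2 | P_3))) = T, so the formula = F.
Row P_1=F, P_2=F, P_3=T: ~(P_1 ^ P_2) = T, ((P_3 <-> P_2) ^ (P_2 ^ (P_2 | P_3))) = T, so the formula = T.

T, F, F, T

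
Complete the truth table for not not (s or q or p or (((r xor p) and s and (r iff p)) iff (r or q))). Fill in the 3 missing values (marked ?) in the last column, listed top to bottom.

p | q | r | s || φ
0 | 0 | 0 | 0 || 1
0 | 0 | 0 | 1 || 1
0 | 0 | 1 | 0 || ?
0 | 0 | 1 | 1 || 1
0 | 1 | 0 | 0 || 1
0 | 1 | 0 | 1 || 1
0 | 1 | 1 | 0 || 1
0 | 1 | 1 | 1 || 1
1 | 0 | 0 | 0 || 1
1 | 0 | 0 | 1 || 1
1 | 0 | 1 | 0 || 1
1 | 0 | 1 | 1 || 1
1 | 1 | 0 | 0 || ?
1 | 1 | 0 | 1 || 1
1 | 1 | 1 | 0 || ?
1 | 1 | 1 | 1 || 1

Row p=0, q=0, r=1, s=0: (s or q or p or (((r xor p) and s and (r iff p)) iff (r or q))) = 0, not (s or q or p or (((r xor p) and s and (r iff p)) iff (r or q))) = 1, so the formula = 0.
Row p=1, q=1, r=0, s=0: (s or q or p or (((r xor p) and s and (r iff p)) iff (r or q))) = 1, not (s or q or p or (((r xor p) and s and (r iff p)) iff (r or q))) = 0, so the formula = 1.
Row p=1, q=1, r=1, s=0: (s or q or p or (((r xor p) and s and (r iff p)) iff (r or q))) = 1, not (s or q or p or (((r xor p) and s and (r iff p)) iff (r or q))) = 0, so the formula = 1.

0, 1, 1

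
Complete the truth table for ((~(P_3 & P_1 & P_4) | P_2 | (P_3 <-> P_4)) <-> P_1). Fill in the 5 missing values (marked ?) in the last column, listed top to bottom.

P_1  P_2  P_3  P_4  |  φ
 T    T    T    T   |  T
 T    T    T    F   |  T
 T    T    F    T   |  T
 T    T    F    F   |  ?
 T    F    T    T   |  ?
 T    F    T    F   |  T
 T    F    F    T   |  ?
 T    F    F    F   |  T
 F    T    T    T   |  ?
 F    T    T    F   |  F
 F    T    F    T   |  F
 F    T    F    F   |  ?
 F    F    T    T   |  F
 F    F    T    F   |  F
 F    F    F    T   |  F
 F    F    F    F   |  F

T, T, T, F, F

Row P_1=T, P_2=T, P_3=F, P_4=F: (~(P_3 & P_1 & P_4) | P_2 | (P_3 <-> P_4)) = T, so the formula = T.
Row P_1=T, P_2=F, P_3=T, P_4=T: (~(P_3 & P_1 & P_4) | P_2 | (P_3 <-> P_4)) = T, so the formula = T.
Row P_1=T, P_2=F, P_3=F, P_4=T: (~(P_3 & P_1 & P_4) | P_2 | (P_3 <-> P_4)) = T, so the formula = T.
Row P_1=F, P_2=T, P_3=T, P_4=T: (~(P_3 & P_1 & P_4) | P_2 | (P_3 <-> P_4)) = T, so the formula = F.
Row P_1=F, P_2=T, P_3=F, P_4=F: (~(P_3 & P_1 & P_4) | P_2 | (P_3 <-> P_4)) = T, so the formula = F.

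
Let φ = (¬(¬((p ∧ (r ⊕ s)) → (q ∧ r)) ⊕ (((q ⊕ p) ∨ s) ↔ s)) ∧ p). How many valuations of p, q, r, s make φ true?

p | q | r | s | φ
- | - | - | - | -
1 | 1 | 1 | 1 | 0
1 | 1 | 1 | 0 | 0
1 | 1 | 0 | 1 | 1
1 | 1 | 0 | 0 | 0
1 | 0 | 1 | 1 | 0
1 | 0 | 1 | 0 | 0
1 | 0 | 0 | 1 | 1
1 | 0 | 0 | 0 | 1
0 | 1 | 1 | 1 | 0
0 | 1 | 1 | 0 | 0
0 | 1 | 0 | 1 | 0
0 | 1 | 0 | 0 | 0
0 | 0 | 1 | 1 | 0
0 | 0 | 1 | 0 | 0
0 | 0 | 0 | 1 | 0
0 | 0 | 0 | 0 | 0
The formula is true on 3 of the 16 rows.

3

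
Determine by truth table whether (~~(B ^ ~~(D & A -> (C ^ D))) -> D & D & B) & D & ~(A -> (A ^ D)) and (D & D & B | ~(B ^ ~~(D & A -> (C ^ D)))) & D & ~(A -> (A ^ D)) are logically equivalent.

A  B  C  D  |  φ  ψ
F  F  F  F  |  F  F
F  F  F  T  |  F  F
F  F  T  F  |  F  F
F  F  T  T  |  F  F
F  T  F  F  |  F  F
F  T  F  T  |  F  F
F  T  T  F  |  F  F
F  T  T  T  |  F  F
T  F  F  F  |  F  F
T  F  F  T  |  F  F
T  F  T  F  |  F  F
T  F  T  T  |  T  T
T  T  F  F  |  F  F
T  T  F  T  |  T  T
T  T  T  F  |  F  F
T  T  T  T  |  T  T
The columns for φ and ψ agree on every row, so they are logically equivalent.

equivalent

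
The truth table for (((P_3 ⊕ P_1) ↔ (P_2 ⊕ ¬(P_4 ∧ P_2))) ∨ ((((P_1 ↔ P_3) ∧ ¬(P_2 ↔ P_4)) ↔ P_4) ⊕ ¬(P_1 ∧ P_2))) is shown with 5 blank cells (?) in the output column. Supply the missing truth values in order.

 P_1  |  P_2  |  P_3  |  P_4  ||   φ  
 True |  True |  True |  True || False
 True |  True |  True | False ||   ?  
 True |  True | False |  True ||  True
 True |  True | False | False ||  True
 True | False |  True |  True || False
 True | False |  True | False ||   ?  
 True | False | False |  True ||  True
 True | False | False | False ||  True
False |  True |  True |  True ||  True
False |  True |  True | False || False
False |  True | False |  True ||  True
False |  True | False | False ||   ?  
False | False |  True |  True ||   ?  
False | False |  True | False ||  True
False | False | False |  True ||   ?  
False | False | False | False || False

True, False, True, True, False

Row P_1=True, P_2=True, P_3=True, P_4=False: ((P_3 ⊕ P_1) ↔ (P_2 ⊕ ¬(P_4 ∧ P_2))) = True, ((((P_1 ↔ P_3) ∧ ¬(P_2 ↔ P_4)) ↔ P_4) ⊕ ¬(P_1 ∧ P_2)) = False, so the formula = True.
Row P_1=True, P_2=False, P_3=True, P_4=False: ((P_3 ⊕ P_1) ↔ (P_2 ⊕ ¬(P_4 ∧ P_2))) = False, ((((P_1 ↔ P_3) ∧ ¬(P_2 ↔ P_4)) ↔ P_4) ⊕ ¬(P_1 ∧ P_2)) = False, so the formula = False.
Row P_1=False, P_2=True, P_3=False, P_4=False: ((P_3 ⊕ P_1) ↔ (P_2 ⊕ ¬(P_4 ∧ P_2))) = True, ((((P_1 ↔ P_3) ∧ ¬(P_2 ↔ P_4)) ↔ P_4) ⊕ ¬(P_1 ∧ P_2)) = True, so the formula = True.
Row P_1=False, P_2=False, P_3=True, P_4=True: ((P_3 ⊕ P_1) ↔ (P_2 ⊕ ¬(P_4 ∧ P_2))) = True, ((((P_1 ↔ P_3) ∧ ¬(P_2 ↔ P_4)) ↔ P_4) ⊕ ¬(P_1 ∧ P_2)) = True, so the formula = True.
Row P_1=False, P_2=False, P_3=False, P_4=True: ((P_3 ⊕ P_1) ↔ (P_2 ⊕ ¬(P_4 ∧ P_2))) = False, ((((P_1 ↔ P_3) ∧ ¬(P_2 ↔ P_4)) ↔ P_4) ⊕ ¬(P_1 ∧ P_2)) = False, so the formula = False.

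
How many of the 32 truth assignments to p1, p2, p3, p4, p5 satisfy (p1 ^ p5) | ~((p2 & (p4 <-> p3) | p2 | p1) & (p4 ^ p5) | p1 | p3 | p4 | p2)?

17

p1  p2  p3  p4  p5  |  φ
1   1   1   1   1   |  0
1   1   1   1   0   |  1
1   1   1   0   1   |  0
1   1   1   0   0   |  1
1   1   0   1   1   |  0
1   1   0   1   0   |  1
1   1   0   0   1   |  0
1   1   0   0   0   |  1
1   0   1   1   1   |  0
1   0   1   1   0   |  1
1   0   1   0   1   |  0
1   0   1   0   0   |  1
1   0   0   1   1   |  0
1   0   0   1   0   |  1
1   0   0   0   1   |  0
1   0   0   0   0   |  1
0   1   1   1   1   |  1
0   1   1   1   0   |  0
0   1   1   0   1   |  1
0   1   1   0   0   |  0
0   1   0   1   1   |  1
0   1   0   1   0   |  0
0   1   0   0   1   |  1
0   1   0   0   0   |  0
0   0   1   1   1   |  1
0   0   1   1   0   |  0
0   0   1   0   1   |  1
0   0   1   0   0   |  0
0   0   0   1   1   |  1
0   0   0   1   0   |  0
0   0   0   0   1   |  1
0   0   0   0   0   |  1
The formula is true on 17 of the 32 rows.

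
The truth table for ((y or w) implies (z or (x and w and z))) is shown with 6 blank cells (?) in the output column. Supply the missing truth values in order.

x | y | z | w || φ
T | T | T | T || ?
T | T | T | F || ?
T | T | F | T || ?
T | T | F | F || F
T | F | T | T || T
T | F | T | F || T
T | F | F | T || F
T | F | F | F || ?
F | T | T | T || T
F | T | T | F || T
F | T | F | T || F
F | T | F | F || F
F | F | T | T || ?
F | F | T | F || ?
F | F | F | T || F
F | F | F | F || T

Row x=T, y=T, z=T, w=T: (y or w) = T, (z or (x and w and z)) = T, so the formula = T.
Row x=T, y=T, z=T, w=F: (y or w) = T, (z or (x and w and z)) = T, so the formula = T.
Row x=T, y=T, z=F, w=T: (y or w) = T, (z or (x and w and z)) = F, so the formula = F.
Row x=T, y=F, z=F, w=F: (y or w) = F, (z or (x and w and z)) = F, so the formula = T.
Row x=F, y=F, z=T, w=T: (y or w) = T, (z or (x and w and z)) = T, so the formula = T.
Row x=F, y=F, z=T, w=F: (y or w) = F, (z or (x and w and z)) = T, so the formula = T.

T, T, F, T, T, T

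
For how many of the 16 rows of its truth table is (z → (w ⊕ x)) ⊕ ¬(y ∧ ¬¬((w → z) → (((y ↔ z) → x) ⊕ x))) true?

x  y  z  w  |  φ
T  T  T  T  |  T
T  T  T  F  |  F
T  T  F  T  |  T
T  T  F  F  |  F
T  F  T  T  |  T
T  F  T  F  |  F
T  F  F  T  |  F
T  F  F  F  |  F
F  T  T  T  |  F
F  T  T  F  |  T
F  T  F  T  |  T
F  T  F  F  |  T
F  F  T  T  |  F
F  F  T  F  |  T
F  F  F  T  |  F
F  F  F  F  |  F
The formula is true on 7 of the 16 rows.

7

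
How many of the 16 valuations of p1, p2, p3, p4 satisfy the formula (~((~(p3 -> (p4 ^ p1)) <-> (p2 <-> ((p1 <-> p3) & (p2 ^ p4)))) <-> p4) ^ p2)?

p1 | p2 | p3 | p4 | φ
-- | -- | -- | -- | -
0  | 0  | 0  | 0  | 0
0  | 0  | 0  | 1  | 0
0  | 0  | 1  | 0  | 1
0  | 0  | 1  | 1  | 1
0  | 1  | 0  | 0  | 1
0  | 1  | 0  | 1  | 1
0  | 1  | 1  | 0  | 1
0  | 1  | 1  | 1  | 1
1  | 0  | 0  | 0  | 0
1  | 0  | 0  | 1  | 1
1  | 0  | 1  | 0  | 0
1  | 0  | 1  | 1  | 1
1  | 1  | 0  | 0  | 0
1  | 1  | 0  | 1  | 1
1  | 1  | 1  | 0  | 1
1  | 1  | 1  | 1  | 0
The formula is true on 10 of the 16 rows.

10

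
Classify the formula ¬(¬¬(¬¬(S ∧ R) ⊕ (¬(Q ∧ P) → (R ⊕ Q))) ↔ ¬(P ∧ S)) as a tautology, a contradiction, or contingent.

contingent

P | Q | R | S | φ
- | - | - | - | -
T | T | T | T | F
T | T | T | F | F
T | T | F | T | T
T | T | F | F | F
T | F | T | T | F
T | F | T | F | F
T | F | F | T | F
T | F | F | F | T
F | T | T | T | F
F | T | T | F | T
F | T | F | T | F
F | T | F | F | F
F | F | T | T | T
F | F | T | F | F
F | F | F | T | T
F | F | F | F | T
6 of 16 rows are T, so the formula is contingent.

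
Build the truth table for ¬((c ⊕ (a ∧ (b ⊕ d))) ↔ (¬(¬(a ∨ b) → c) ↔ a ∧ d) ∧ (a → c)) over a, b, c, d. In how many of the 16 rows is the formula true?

a | b | c | d || φ
1 | 1 | 1 | 1 || 1
1 | 1 | 1 | 0 || 1
1 | 1 | 0 | 1 || 0
1 | 1 | 0 | 0 || 1
1 | 0 | 1 | 1 || 0
1 | 0 | 1 | 0 || 0
1 | 0 | 0 | 1 || 1
1 | 0 | 0 | 0 || 0
0 | 1 | 1 | 1 || 0
0 | 1 | 1 | 0 || 0
0 | 1 | 0 | 1 || 1
0 | 1 | 0 | 0 || 1
0 | 0 | 1 | 1 || 0
0 | 0 | 1 | 0 || 0
0 | 0 | 0 | 1 || 0
0 | 0 | 0 | 0 || 0
The formula is true on 6 of the 16 rows.

6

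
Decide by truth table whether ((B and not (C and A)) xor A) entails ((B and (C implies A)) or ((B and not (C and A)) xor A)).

A | B | C | φ | ψ
- | - | - | - | -
F | F | F | F | F
F | F | T | F | F
F | T | F | T | T
F | T | T | T | T
T | F | F | T | T
T | F | T | T | T
T | T | F | F | T
T | T | T | T | T
In every row where φ is true, ψ is also true, so φ ⊨ ψ.

yes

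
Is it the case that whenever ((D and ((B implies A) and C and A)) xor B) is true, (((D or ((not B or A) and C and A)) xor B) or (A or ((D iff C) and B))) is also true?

  A   |   B   |   C   |   D   ||   φ   |   ψ  
 True |  True |  True |  True || False |  True
 True |  True |  True | False ||  True |  True
 True |  True | False |  True ||  True |  True
 True |  True | False | False ||  True |  True
 True | False |  True |  True ||  True |  True
 True | False |  True | False || False |  True
 True | False | False |  True || False |  True
 True | False | False | False || False |  True
False |  True |  True |  True ||  True |  True
False |  True |  True | False ||  True |  True
False |  True | False |  True ||  True | False
False |  True | False | False ||  True |  True
False | False |  True |  True || False |  True
False | False |  True | False || False | False
False | False | False |  True || False |  True
False | False | False | False || False | False
At A=False, B=True, C=False, D=True we have φ true but ψ false, so φ does not entail ψ.

no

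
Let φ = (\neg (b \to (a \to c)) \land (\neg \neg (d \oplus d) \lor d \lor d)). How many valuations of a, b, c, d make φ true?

1

a  b  c  d  |  (a \to c)  (b \to (a \to c))  \neg (b \to (a \to c))  (d \oplus d)  \neg (d \oplus d)  \neg \neg (d \oplus d)  φ
0  0  0  0  |      1              1                    0                  0                1                    0             0
0  0  0  1  |      1              1                    0                  0                1                    0             0
0  0  1  0  |      1              1                    0                  0                1                    0             0
0  0  1  1  |      1              1                    0                  0                1                    0             0
0  1  0  0  |      1              1                    0                  0                1                    0             0
0  1  0  1  |      1              1                    0                  0                1                    0             0
0  1  1  0  |      1              1                    0                  0                1                    0             0
0  1  1  1  |      1              1                    0                  0                1                    0             0
1  0  0  0  |      0              1                    0                  0                1                    0             0
1  0  0  1  |      0              1                    0                  0                1                    0             0
1  0  1  0  |      1              1                    0                  0                1                    0             0
1  0  1  1  |      1              1                    0                  0                1                    0             0
1  1  0  0  |      0              0                    1                  0                1                    0             0
1  1  0  1  |      0              0                    1                  0                1                    0             1
1  1  1  0  |      1              1                    0                  0                1                    0             0
1  1  1  1  |      1              1                    0                  0                1                    0             0
The formula is true on 1 of the 16 rows.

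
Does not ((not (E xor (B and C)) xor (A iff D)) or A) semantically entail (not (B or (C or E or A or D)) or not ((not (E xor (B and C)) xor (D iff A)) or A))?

A | B | C | D | E | φ | ψ
- | - | - | - | - | - | -
1 | 1 | 1 | 1 | 1 | 0 | 0
1 | 1 | 1 | 1 | 0 | 0 | 0
1 | 1 | 1 | 0 | 1 | 0 | 0
1 | 1 | 1 | 0 | 0 | 0 | 0
1 | 1 | 0 | 1 | 1 | 0 | 0
1 | 1 | 0 | 1 | 0 | 0 | 0
1 | 1 | 0 | 0 | 1 | 0 | 0
1 | 1 | 0 | 0 | 0 | 0 | 0
1 | 0 | 1 | 1 | 1 | 0 | 0
1 | 0 | 1 | 1 | 0 | 0 | 0
1 | 0 | 1 | 0 | 1 | 0 | 0
1 | 0 | 1 | 0 | 0 | 0 | 0
1 | 0 | 0 | 1 | 1 | 0 | 0
1 | 0 | 0 | 1 | 0 | 0 | 0
1 | 0 | 0 | 0 | 1 | 0 | 0
1 | 0 | 0 | 0 | 0 | 0 | 0
0 | 1 | 1 | 1 | 1 | 0 | 0
0 | 1 | 1 | 1 | 0 | 1 | 1
0 | 1 | 1 | 0 | 1 | 1 | 1
0 | 1 | 1 | 0 | 0 | 0 | 0
0 | 1 | 0 | 1 | 1 | 1 | 1
0 | 1 | 0 | 1 | 0 | 0 | 0
0 | 1 | 0 | 0 | 1 | 0 | 0
0 | 1 | 0 | 0 | 0 | 1 | 1
0 | 0 | 1 | 1 | 1 | 1 | 1
0 | 0 | 1 | 1 | 0 | 0 | 0
0 | 0 | 1 | 0 | 1 | 0 | 0
0 | 0 | 1 | 0 | 0 | 1 | 1
0 | 0 | 0 | 1 | 1 | 1 | 1
0 | 0 | 0 | 1 | 0 | 0 | 0
0 | 0 | 0 | 0 | 1 | 0 | 0
0 | 0 | 0 | 0 | 0 | 1 | 1
In every row where φ is true, ψ is also true, so φ ⊨ ψ.

yes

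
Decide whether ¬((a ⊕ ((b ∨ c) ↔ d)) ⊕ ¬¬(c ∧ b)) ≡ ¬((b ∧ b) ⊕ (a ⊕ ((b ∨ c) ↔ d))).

a | b | c | d | φ | ψ
- | - | - | - | - | -
1 | 1 | 1 | 1 | 0 | 0
1 | 1 | 1 | 0 | 1 | 1
1 | 1 | 0 | 1 | 1 | 0
1 | 1 | 0 | 0 | 0 | 1
1 | 0 | 1 | 1 | 1 | 1
1 | 0 | 1 | 0 | 0 | 0
1 | 0 | 0 | 1 | 0 | 0
1 | 0 | 0 | 0 | 1 | 1
0 | 1 | 1 | 1 | 1 | 1
0 | 1 | 1 | 0 | 0 | 0
0 | 1 | 0 | 1 | 0 | 1
0 | 1 | 0 | 0 | 1 | 0
0 | 0 | 1 | 1 | 0 | 0
0 | 0 | 1 | 0 | 1 | 1
0 | 0 | 0 | 1 | 1 | 1
0 | 0 | 0 | 0 | 0 | 0
The columns differ at a=1, b=1, c=0, d=1 (φ=1, ψ=0), so they are not equivalent.

not equivalent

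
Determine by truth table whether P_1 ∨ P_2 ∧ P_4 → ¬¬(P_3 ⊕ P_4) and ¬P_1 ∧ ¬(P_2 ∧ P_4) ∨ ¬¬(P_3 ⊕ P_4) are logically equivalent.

equivalent

P_1 | P_2 | P_3 | P_4 || φ | ψ
 T  |  T  |  T  |  T  || F | F
 T  |  T  |  T  |  F  || T | T
 T  |  T  |  F  |  T  || T | T
 T  |  T  |  F  |  F  || F | F
 T  |  F  |  T  |  T  || F | F
 T  |  F  |  T  |  F  || T | T
 T  |  F  |  F  |  T  || T | T
 T  |  F  |  F  |  F  || F | F
 F  |  T  |  T  |  T  || F | F
 F  |  T  |  T  |  F  || T | T
 F  |  T  |  F  |  T  || T | T
 F  |  T  |  F  |  F  || T | T
 F  |  F  |  T  |  T  || T | T
 F  |  F  |  T  |  F  || T | T
 F  |  F  |  F  |  T  || T | T
 F  |  F  |  F  |  F  || T | T
The columns for φ and ψ agree on every row, so they are logically equivalent.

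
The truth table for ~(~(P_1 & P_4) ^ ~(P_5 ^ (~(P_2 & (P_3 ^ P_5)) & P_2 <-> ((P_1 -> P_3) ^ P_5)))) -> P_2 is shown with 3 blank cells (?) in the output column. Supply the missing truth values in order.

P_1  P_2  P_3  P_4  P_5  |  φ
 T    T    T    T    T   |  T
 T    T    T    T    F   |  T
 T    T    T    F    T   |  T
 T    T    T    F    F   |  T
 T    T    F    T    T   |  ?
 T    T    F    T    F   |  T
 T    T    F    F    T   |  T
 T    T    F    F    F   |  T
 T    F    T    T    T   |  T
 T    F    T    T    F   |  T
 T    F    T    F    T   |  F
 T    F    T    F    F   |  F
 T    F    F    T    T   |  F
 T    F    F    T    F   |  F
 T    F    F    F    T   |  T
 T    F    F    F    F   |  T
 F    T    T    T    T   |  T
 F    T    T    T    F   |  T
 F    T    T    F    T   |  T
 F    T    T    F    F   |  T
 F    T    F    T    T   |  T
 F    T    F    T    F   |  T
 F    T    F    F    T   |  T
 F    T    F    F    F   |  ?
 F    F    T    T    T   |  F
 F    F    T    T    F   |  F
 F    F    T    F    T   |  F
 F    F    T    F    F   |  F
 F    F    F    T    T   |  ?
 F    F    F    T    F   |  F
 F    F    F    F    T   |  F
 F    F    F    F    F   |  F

T, T, F

Row P_1=T, P_2=T, P_3=F, P_4=T, P_5=T: ~(~(P_1 & P_4) ^ ~(P_5 ^ (~(P_2 & (P_3 ^ P_5)) & P_2 <-> ((P_1 -> P_3) ^ P_5)))) = T, so the formula = T.
Row P_1=F, P_2=T, P_3=F, P_4=F, P_5=F: ~(~(P_1 & P_4) ^ ~(P_5 ^ (~(P_2 & (P_3 ^ P_5)) & P_2 <-> ((P_1 -> P_3) ^ P_5)))) = F, so the formula = T.
Row P_1=F, P_2=F, P_3=F, P_4=T, P_5=T: ~(~(P_1 & P_4) ^ ~(P_5 ^ (~(P_2 & (P_3 ^ P_5)) & P_2 <-> ((P_1 -> P_3) ^ P_5)))) = T, so the formula = F.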